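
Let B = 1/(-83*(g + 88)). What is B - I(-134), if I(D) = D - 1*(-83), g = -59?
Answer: 122756/2407 ≈ 51.000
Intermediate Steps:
I(D) = 83 + D (I(D) = D + 83 = 83 + D)
B = -1/2407 (B = 1/(-83*(-59 + 88)) = 1/(-83*29) = 1/(-2407) = -1/2407 ≈ -0.00041546)
B - I(-134) = -1/2407 - (83 - 134) = -1/2407 - 1*(-51) = -1/2407 + 51 = 122756/2407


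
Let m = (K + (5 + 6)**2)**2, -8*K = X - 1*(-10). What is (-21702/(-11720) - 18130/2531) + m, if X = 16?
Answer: 822252459839/59326640 ≈ 13860.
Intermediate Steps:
K = -13/4 (K = -(16 - 1*(-10))/8 = -(16 + 10)/8 = -1/8*26 = -13/4 ≈ -3.2500)
m = 221841/16 (m = (-13/4 + (5 + 6)**2)**2 = (-13/4 + 11**2)**2 = (-13/4 + 121)**2 = (471/4)**2 = 221841/16 ≈ 13865.)
(-21702/(-11720) - 18130/2531) + m = (-21702/(-11720) - 18130/2531) + 221841/16 = (-21702*(-1/11720) - 18130*1/2531) + 221841/16 = (10851/5860 - 18130/2531) + 221841/16 = -78777919/14831660 + 221841/16 = 822252459839/59326640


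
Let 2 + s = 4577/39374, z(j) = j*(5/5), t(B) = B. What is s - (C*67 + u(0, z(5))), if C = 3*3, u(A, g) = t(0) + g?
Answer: -24013563/39374 ≈ -609.88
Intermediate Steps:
z(j) = j (z(j) = j*(5*(1/5)) = j*1 = j)
u(A, g) = g (u(A, g) = 0 + g = g)
s = -74171/39374 (s = -2 + 4577/39374 = -74171/39374 ≈ -1.8838)
C = 9
s - (C*67 + u(0, z(5))) = -74171/39374 - (9*67 + 5) = -74171/39374 - (603 + 5) = -74171/39374 - 1*608 = -74171/39374 - 608 = -24013563/39374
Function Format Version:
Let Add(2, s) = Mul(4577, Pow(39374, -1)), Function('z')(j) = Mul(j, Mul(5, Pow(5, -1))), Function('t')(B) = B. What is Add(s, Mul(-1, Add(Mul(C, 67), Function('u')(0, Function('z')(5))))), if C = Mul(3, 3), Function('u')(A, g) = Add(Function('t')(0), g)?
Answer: Rational(-24013563, 39374) ≈ -609.88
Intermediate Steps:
Function('z')(j) = j (Function('z')(j) = Mul(j, Mul(5, Rational(1, 5))) = Mul(j, 1) = j)
Function('u')(A, g) = g (Function('u')(A, g) = Add(0, g) = g)
s = Rational(-74171, 39374) (s = Add(-2, Mul(4577, Pow(39374, -1))) = Add(-2, Mul(4577, Rational(1, 39374))) = Add(-2, Rational(4577, 39374)) = Rational(-74171, 39374) ≈ -1.8838)
C = 9
Add(s, Mul(-1, Add(Mul(C, 67), Function('u')(0, Function('z')(5))))) = Add(Rational(-74171, 39374), Mul(-1, Add(Mul(9, 67), 5))) = Add(Rational(-74171, 39374), Mul(-1, Add(603, 5))) = Add(Rational(-74171, 39374), Mul(-1, 608)) = Add(Rational(-74171, 39374), -608) = Rational(-24013563, 39374)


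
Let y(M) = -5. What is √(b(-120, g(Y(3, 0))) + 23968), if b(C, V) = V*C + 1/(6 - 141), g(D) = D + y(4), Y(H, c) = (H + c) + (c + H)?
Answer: √48292185/45 ≈ 154.43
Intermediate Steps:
Y(H, c) = 2*H + 2*c (Y(H, c) = (H + c) + (H + c) = 2*H + 2*c)
g(D) = -5 + D (g(D) = D - 5 = -5 + D)
b(C, V) = -1/135 + C*V (b(C, V) = C*V + 1/(-135) = C*V - 1/135 = -1/135 + C*V)
√(b(-120, g(Y(3, 0))) + 23968) = √((-1/135 - 120*(-5 + (2*3 + 2*0))) + 23968) = √((-1/135 - 120*(-5 + (6 + 0))) + 23968) = √((-1/135 - 120*(-5 + 6)) + 23968) = √((-1/135 - 120*1) + 23968) = √((-1/135 - 120) + 23968) = √(-16201/135 + 23968) = √(3219479/135) = √48292185/45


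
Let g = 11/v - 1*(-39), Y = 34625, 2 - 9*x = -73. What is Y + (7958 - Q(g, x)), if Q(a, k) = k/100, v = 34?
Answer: 510995/12 ≈ 42583.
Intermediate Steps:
x = 25/3 (x = 2/9 - ⅑*(-73) = 2/9 + 73/9 = 25/3 ≈ 8.3333)
g = 1337/34 (g = 11/34 - 1*(-39) = 11*(1/34) + 39 = 11/34 + 39 = 1337/34 ≈ 39.324)
Q(a, k) = k/100 (Q(a, k) = k*(1/100) = k/100)
Y + (7958 - Q(g, x)) = 34625 + (7958 - 25/(100*3)) = 34625 + (7958 - 1*1/12) = 34625 + (7958 - 1/12) = 34625 + 95495/12 = 510995/12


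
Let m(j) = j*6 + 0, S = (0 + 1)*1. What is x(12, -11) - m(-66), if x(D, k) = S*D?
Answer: 408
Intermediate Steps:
S = 1 (S = 1*1 = 1)
m(j) = 6*j (m(j) = 6*j + 0 = 6*j)
x(D, k) = D (x(D, k) = 1*D = D)
x(12, -11) - m(-66) = 12 - 6*(-66) = 12 - 1*(-396) = 12 + 396 = 408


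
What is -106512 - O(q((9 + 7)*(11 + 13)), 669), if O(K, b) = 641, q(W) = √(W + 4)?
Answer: -107153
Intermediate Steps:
q(W) = √(4 + W)
-106512 - O(q((9 + 7)*(11 + 13)), 669) = -106512 - 1*641 = -106512 - 641 = -107153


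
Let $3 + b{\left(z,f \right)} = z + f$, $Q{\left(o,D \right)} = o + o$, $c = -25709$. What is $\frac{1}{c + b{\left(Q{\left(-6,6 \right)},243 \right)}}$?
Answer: $- \frac{1}{25481} \approx -3.9245 \cdot 10^{-5}$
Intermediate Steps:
$Q{\left(o,D \right)} = 2 o$
$b{\left(z,f \right)} = -3 + f + z$ ($b{\left(z,f \right)} = -3 + \left(z + f\right) = -3 + \left(f + z\right) = -3 + f + z$)
$\frac{1}{c + b{\left(Q{\left(-6,6 \right)},243 \right)}} = \frac{1}{-25709 + \left(-3 + 243 + 2 \left(-6\right)\right)} = \frac{1}{-25709 - -228} = \frac{1}{-25709 + 228} = \frac{1}{-25481} = - \frac{1}{25481}$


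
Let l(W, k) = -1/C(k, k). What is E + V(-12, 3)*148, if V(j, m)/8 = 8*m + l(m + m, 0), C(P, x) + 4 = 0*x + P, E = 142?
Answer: 28854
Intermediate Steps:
C(P, x) = -4 + P (C(P, x) = -4 + (0*x + P) = -4 + (0 + P) = -4 + P)
l(W, k) = -1/(-4 + k)
V(j, m) = 2 + 64*m (V(j, m) = 8*(8*m - 1/(-4 + 0)) = 8*(8*m - 1/(-4)) = 8*(8*m - 1*(-1/4)) = 8*(8*m + 1/4) = 8*(1/4 + 8*m) = 2 + 64*m)
E + V(-12, 3)*148 = 142 + (2 + 64*3)*148 = 142 + (2 + 192)*148 = 142 + 194*148 = 142 + 28712 = 28854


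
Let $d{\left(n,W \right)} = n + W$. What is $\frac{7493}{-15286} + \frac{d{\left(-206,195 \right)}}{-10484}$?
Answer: $- \frac{39194233}{80129212} \approx -0.48914$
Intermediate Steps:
$d{\left(n,W \right)} = W + n$
$\frac{7493}{-15286} + \frac{d{\left(-206,195 \right)}}{-10484} = \frac{7493}{-15286} + \frac{195 - 206}{-10484} = 7493 \left(- \frac{1}{15286}\right) - - \frac{11}{10484} = - \frac{7493}{15286} + \frac{11}{10484} = - \frac{39194233}{80129212}$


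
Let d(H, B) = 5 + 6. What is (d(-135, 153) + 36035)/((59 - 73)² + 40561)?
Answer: 36046/40757 ≈ 0.88441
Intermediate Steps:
d(H, B) = 11
(d(-135, 153) + 36035)/((59 - 73)² + 40561) = (11 + 36035)/((59 - 73)² + 40561) = 36046/((-14)² + 40561) = 36046/(196 + 40561) = 36046/40757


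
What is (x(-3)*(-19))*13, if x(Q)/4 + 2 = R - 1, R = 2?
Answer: 988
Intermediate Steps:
x(Q) = -4 (x(Q) = -8 + 4*(2 - 1) = -8 + 4*1 = -8 + 4 = -4)
(x(-3)*(-19))*13 = -4*(-19)*13 = 76*13 = 988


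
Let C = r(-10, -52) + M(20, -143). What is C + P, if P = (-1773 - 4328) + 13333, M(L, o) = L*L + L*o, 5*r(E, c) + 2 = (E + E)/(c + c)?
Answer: 620313/130 ≈ 4771.6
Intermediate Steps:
r(E, c) = -⅖ + E/(5*c) (r(E, c) = -⅖ + ((E + E)/(c + c))/5 = -⅖ + ((2*E)/((2*c)))/5 = -⅖ + ((2*E)*(1/(2*c)))/5 = -⅖ + (E/c)/5 = -⅖ + E/(5*c))
M(L, o) = L² + L*o
P = 7232 (P = -6101 + 13333 = 7232)
C = -319847/130 (C = (⅕)*(-10 - 2*(-52))/(-52) + 20*(20 - 143) = (⅕)*(-1/52)*(-10 + 104) + 20*(-123) = (⅕)*(-1/52)*94 - 2460 = -47/130 - 2460 = -319847/130 ≈ -2460.4)
C + P = -319847/130 + 7232 = 620313/130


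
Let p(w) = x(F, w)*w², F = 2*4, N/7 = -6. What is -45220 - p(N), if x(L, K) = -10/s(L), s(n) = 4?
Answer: -40810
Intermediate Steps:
N = -42 (N = 7*(-6) = -42)
F = 8
x(L, K) = -5/2 (x(L, K) = -10/4 = -10*¼ = -5/2)
p(w) = -5*w²/2
-45220 - p(N) = -45220 - (-5)*(-42)²/2 = -45220 - (-5)*1764/2 = -45220 - 1*(-4410) = -45220 + 4410 = -40810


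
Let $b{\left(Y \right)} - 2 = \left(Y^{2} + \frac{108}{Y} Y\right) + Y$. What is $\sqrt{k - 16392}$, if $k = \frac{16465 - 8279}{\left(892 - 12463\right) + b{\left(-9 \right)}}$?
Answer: $\frac{i \sqrt{2126288420186}}{11389} \approx 128.03 i$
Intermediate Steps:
$b{\left(Y \right)} = 110 + Y + Y^{2}$ ($b{\left(Y \right)} = 2 + \left(\left(Y^{2} + \frac{108}{Y} Y\right) + Y\right) = 2 + \left(\left(Y^{2} + 108\right) + Y\right) = 2 + \left(\left(108 + Y^{2}\right) + Y\right) = 2 + \left(108 + Y + Y^{2}\right) = 110 + Y + Y^{2}$)
$k = - \frac{8186}{11389}$ ($k = \frac{16465 - 8279}{\left(892 - 12463\right) + \left(110 - 9 + \left(-9\right)^{2}\right)} = \frac{8186}{-11571 + \left(110 - 9 + 81\right)} = \frac{8186}{-11571 + 182} = \frac{8186}{-11389} = 8186 \left(- \frac{1}{11389}\right) = - \frac{8186}{11389} \approx -0.71876$)
$\sqrt{k - 16392} = \sqrt{- \frac{8186}{11389} - 16392} = \sqrt{- \frac{186696674}{11389}} = \frac{i \sqrt{2126288420186}}{11389}$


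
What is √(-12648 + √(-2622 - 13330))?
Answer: 2*√(-3162 + I*√997) ≈ 0.56151 + 112.46*I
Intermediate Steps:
√(-12648 + √(-2622 - 13330)) = √(-12648 + √(-15952)) = √(-12648 + 4*I*√997)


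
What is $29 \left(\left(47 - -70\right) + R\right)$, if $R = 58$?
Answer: $5075$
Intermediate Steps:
$29 \left(\left(47 - -70\right) + R\right) = 29 \left(\left(47 - -70\right) + 58\right) = 29 \left(\left(47 + 70\right) + 58\right) = 29 \left(117 + 58\right) = 29 \cdot 175 = 5075$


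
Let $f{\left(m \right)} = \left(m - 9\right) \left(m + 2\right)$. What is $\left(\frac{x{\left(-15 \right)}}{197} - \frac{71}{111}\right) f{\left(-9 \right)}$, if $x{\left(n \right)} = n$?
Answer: $- \frac{657384}{7289} \approx -90.188$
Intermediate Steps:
$f{\left(m \right)} = \left(-9 + m\right) \left(2 + m\right)$
$\left(\frac{x{\left(-15 \right)}}{197} - \frac{71}{111}\right) f{\left(-9 \right)} = \left(- \frac{15}{197} - \frac{71}{111}\right) \left(-18 + \left(-9\right)^{2} - -63\right) = \left(\left(-15\right) \frac{1}{197} - \frac{71}{111}\right) \left(-18 + 81 + 63\right) = \left(- \frac{15}{197} - \frac{71}{111}\right) 126 = \left(- \frac{15652}{21867}\right) 126 = - \frac{657384}{7289}$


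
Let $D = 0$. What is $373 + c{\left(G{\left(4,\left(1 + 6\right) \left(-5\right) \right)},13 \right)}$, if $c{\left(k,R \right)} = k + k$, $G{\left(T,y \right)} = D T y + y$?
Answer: $303$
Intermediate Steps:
$G{\left(T,y \right)} = y$ ($G{\left(T,y \right)} = 0 T y + y = 0 y + y = 0 + y = y$)
$c{\left(k,R \right)} = 2 k$
$373 + c{\left(G{\left(4,\left(1 + 6\right) \left(-5\right) \right)},13 \right)} = 373 + 2 \left(1 + 6\right) \left(-5\right) = 373 + 2 \cdot 7 \left(-5\right) = 373 + 2 \left(-35\right) = 373 - 70 = 303$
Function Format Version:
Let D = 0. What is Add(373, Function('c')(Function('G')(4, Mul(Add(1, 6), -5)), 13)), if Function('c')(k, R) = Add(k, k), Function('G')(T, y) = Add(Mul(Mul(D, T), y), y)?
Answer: 303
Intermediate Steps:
Function('G')(T, y) = y (Function('G')(T, y) = Add(Mul(Mul(0, T), y), y) = Add(Mul(0, y), y) = Add(0, y) = y)
Function('c')(k, R) = Mul(2, k)
Add(373, Function('c')(Function('G')(4, Mul(Add(1, 6), -5)), 13)) = Add(373, Mul(2, Mul(Add(1, 6), -5))) = Add(373, Mul(2, Mul(7, -5))) = Add(373, Mul(2, -35)) = Add(373, -70) = 303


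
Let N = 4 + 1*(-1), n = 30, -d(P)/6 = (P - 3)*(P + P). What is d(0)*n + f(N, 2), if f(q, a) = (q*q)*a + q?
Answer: 21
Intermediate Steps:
d(P) = -12*P*(-3 + P) (d(P) = -6*(P - 3)*(P + P) = -6*(-3 + P)*2*P = -12*P*(-3 + P))
N = 3 (N = 4 - 1 = 3)
f(q, a) = q + a*q² (f(q, a) = q²*a + q = a*q² + q = q + a*q²)
d(0)*n + f(N, 2) = (12*0*(3 - 1*0))*30 + 3*(1 + 2*3) = (12*0*(3 + 0))*30 + 3*(1 + 6) = (12*0*3)*30 + 3*7 = 0*30 + 21 = 0 + 21 = 21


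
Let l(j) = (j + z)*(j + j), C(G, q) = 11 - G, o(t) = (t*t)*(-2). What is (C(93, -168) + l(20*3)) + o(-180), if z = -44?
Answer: -62962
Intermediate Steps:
o(t) = -2*t² (o(t) = t²*(-2) = -2*t²)
l(j) = 2*j*(-44 + j) (l(j) = (j - 44)*(j + j) = (-44 + j)*(2*j) = 2*j*(-44 + j))
(C(93, -168) + l(20*3)) + o(-180) = ((11 - 1*93) + 2*(20*3)*(-44 + 20*3)) - 2*(-180)² = ((11 - 93) + 2*60*(-44 + 60)) - 2*32400 = (-82 + 2*60*16) - 64800 = (-82 + 1920) - 64800 = 1838 - 64800 = -62962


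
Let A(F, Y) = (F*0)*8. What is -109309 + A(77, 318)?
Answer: -109309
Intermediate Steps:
A(F, Y) = 0 (A(F, Y) = 0*8 = 0)
-109309 + A(77, 318) = -109309 + 0 = -109309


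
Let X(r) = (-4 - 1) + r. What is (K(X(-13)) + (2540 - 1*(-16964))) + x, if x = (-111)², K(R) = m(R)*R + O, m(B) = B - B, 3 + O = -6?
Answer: 31816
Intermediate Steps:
O = -9 (O = -3 - 6 = -9)
m(B) = 0
X(r) = -5 + r
K(R) = -9 (K(R) = 0*R - 9 = 0 - 9 = -9)
x = 12321
(K(X(-13)) + (2540 - 1*(-16964))) + x = (-9 + (2540 - 1*(-16964))) + 12321 = (-9 + (2540 + 16964)) + 12321 = (-9 + 19504) + 12321 = 19495 + 12321 = 31816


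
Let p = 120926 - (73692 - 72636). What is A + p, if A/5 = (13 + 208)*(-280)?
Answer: -189530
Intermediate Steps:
A = -309400 (A = 5*((13 + 208)*(-280)) = 5*(221*(-280)) = 5*(-61880) = -309400)
p = 119870 (p = 120926 - 1*1056 = 120926 - 1056 = 119870)
A + p = -309400 + 119870 = -189530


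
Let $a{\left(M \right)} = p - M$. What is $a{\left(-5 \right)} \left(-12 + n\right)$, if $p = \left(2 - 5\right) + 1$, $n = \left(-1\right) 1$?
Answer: $-39$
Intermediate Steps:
$n = -1$
$p = -2$ ($p = -3 + 1 = -2$)
$a{\left(M \right)} = -2 - M$
$a{\left(-5 \right)} \left(-12 + n\right) = \left(-2 - -5\right) \left(-12 - 1\right) = \left(-2 + 5\right) \left(-13\right) = 3 \left(-13\right) = -39$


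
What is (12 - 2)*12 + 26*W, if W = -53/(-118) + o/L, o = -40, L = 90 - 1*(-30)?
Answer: 21773/177 ≈ 123.01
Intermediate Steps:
L = 120 (L = 90 + 30 = 120)
W = 41/354 (W = -53/(-118) - 40/120 = -53*(-1/118) - 40*1/120 = 53/118 - ⅓ = 41/354 ≈ 0.11582)
(12 - 2)*12 + 26*W = (12 - 2)*12 + 26*(41/354) = 10*12 + 533/177 = 120 + 533/177 = 21773/177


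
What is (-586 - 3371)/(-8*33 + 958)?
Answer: -3957/694 ≈ -5.7017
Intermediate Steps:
(-586 - 3371)/(-8*33 + 958) = -3957/(-264 + 958) = -3957/694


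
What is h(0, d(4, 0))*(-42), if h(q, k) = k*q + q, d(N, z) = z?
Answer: 0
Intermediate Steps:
h(q, k) = q + k*q
h(0, d(4, 0))*(-42) = (0*(1 + 0))*(-42) = (0*1)*(-42) = 0*(-42) = 0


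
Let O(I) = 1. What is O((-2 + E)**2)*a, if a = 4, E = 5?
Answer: 4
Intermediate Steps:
O((-2 + E)**2)*a = 1*4 = 4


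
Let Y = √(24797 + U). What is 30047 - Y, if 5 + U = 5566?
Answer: 30047 - √30358 ≈ 29873.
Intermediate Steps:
U = 5561 (U = -5 + 5566 = 5561)
Y = √30358 (Y = √(24797 + 5561) = √30358 ≈ 174.24)
30047 - Y = 30047 - √30358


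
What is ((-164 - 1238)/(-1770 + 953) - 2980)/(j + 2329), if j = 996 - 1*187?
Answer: -405543/427291 ≈ -0.94910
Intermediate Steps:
j = 809 (j = 996 - 187 = 809)
((-164 - 1238)/(-1770 + 953) - 2980)/(j + 2329) = ((-164 - 1238)/(-1770 + 953) - 2980)/(809 + 2329) = (-1402/(-817) - 2980)/3138 = (-1402*(-1/817) - 2980)*(1/3138) = (1402/817 - 2980)*(1/3138) = -2433258/817*1/3138 = -405543/427291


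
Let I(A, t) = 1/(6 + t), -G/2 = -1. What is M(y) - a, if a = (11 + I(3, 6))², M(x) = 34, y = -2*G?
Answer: -12793/144 ≈ -88.840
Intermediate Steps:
G = 2 (G = -2*(-1) = 2)
y = -4 (y = -2*2 = -4)
a = 17689/144 (a = (11 + 1/(6 + 6))² = (11 + 1/12)² = (133/12)² = 17689/144 ≈ 122.84)
M(y) - a = 34 - 1*17689/144 = 34 - 17689/144 = -12793/144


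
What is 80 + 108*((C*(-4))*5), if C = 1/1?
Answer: -2080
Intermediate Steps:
C = 1
80 + 108*((C*(-4))*5) = 80 + 108*((1*(-4))*5) = 80 + 108*(-4*5) = 80 + 108*(-20) = 80 - 2160 = -2080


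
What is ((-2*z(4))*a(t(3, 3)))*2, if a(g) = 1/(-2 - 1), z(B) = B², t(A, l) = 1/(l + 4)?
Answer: 64/3 ≈ 21.333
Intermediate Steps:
t(A, l) = 1/(4 + l)
a(g) = -⅓ (a(g) = 1/(-3) = -⅓)
((-2*z(4))*a(t(3, 3)))*2 = (-2*4²*(-⅓))*2 = (-2*16*(-⅓))*2 = -32*(-⅓)*2 = (32/3)*2 = 64/3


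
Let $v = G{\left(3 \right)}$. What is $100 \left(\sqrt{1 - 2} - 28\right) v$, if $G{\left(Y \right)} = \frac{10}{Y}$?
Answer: $- \frac{28000}{3} + \frac{1000 i}{3} \approx -9333.3 + 333.33 i$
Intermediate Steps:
$v = \frac{10}{3} \approx 3.3333$
$100 \left(\sqrt{1 - 2} - 28\right) v = 100 \left(\sqrt{1 - 2} - 28\right) \frac{10}{3} = 100 \left(\sqrt{-1} - 28\right) \frac{10}{3} = 100 \left(i - 28\right) \frac{10}{3} = 100 \left(-28 + i\right) \frac{10}{3} = \left(-2800 + 100 i\right) \frac{10}{3} = - \frac{28000}{3} + \frac{1000 i}{3}$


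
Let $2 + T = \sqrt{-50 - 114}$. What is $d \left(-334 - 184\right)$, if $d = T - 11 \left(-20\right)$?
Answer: $-112924 - 1036 i \sqrt{41} \approx -1.1292 \cdot 10^{5} - 6633.6 i$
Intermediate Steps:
$T = -2 + 2 i \sqrt{41}$ ($T = -2 + \sqrt{-50 - 114} = -2 + \sqrt{-164} = -2 + 2 i \sqrt{41} \approx -2.0 + 12.806 i$)
$d = 218 + 2 i \sqrt{41}$ ($d = \left(-2 + 2 i \sqrt{41}\right) - 11 \left(-20\right) = \left(-2 + 2 i \sqrt{41}\right) - -220 = \left(-2 + 2 i \sqrt{41}\right) + 220 = 218 + 2 i \sqrt{41} \approx 218.0 + 12.806 i$)
$d \left(-334 - 184\right) = \left(218 + 2 i \sqrt{41}\right) \left(-334 - 184\right) = \left(218 + 2 i \sqrt{41}\right) \left(-518\right) = -112924 - 1036 i \sqrt{41}$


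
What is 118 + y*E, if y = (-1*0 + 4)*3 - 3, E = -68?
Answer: -494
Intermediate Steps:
y = 9 (y = (0 + 4)*3 - 3 = 4*3 - 3 = 12 - 3 = 9)
118 + y*E = 118 + 9*(-68) = 118 - 612 = -494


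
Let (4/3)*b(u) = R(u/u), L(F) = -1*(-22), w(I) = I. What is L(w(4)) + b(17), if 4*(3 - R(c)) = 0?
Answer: 97/4 ≈ 24.250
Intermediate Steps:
L(F) = 22
R(c) = 3 (R(c) = 3 - ¼*0 = 3 + 0 = 3)
b(u) = 9/4 (b(u) = (¾)*3 = 9/4)
L(w(4)) + b(17) = 22 + 9/4 = 97/4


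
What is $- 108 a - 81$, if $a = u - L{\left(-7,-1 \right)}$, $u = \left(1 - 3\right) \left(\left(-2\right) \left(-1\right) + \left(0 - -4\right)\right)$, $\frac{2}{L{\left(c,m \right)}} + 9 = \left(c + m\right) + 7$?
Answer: $\frac{5967}{5} \approx 1193.4$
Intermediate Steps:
$L{\left(c,m \right)} = \frac{2}{-2 + c + m}$ ($L{\left(c,m \right)} = \frac{2}{-9 + \left(\left(c + m\right) + 7\right)} = \frac{2}{-9 + \left(7 + c + m\right)} = \frac{2}{-2 + c + m}$)
$u = -12$ ($u = - 2 \left(2 + \left(0 + 4\right)\right) = - 2 \left(2 + 4\right) = \left(-2\right) 6 = -12$)
$a = - \frac{59}{5}$ ($a = -12 - \frac{2}{-2 - 7 - 1} = -12 - \frac{2}{-10} = -12 - 2 \left(- \frac{1}{10}\right) = -12 - - \frac{1}{5} = -12 + \frac{1}{5} = - \frac{59}{5} \approx -11.8$)
$- 108 a - 81 = \left(-108\right) \left(- \frac{59}{5}\right) - 81 = \frac{6372}{5} - 81 = \frac{5967}{5}$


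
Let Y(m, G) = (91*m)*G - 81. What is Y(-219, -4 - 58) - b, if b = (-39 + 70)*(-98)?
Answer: 1238555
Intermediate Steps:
Y(m, G) = -81 + 91*G*m (Y(m, G) = 91*G*m - 81 = -81 + 91*G*m)
b = -3038 (b = 31*(-98) = -3038)
Y(-219, -4 - 58) - b = (-81 + 91*(-4 - 58)*(-219)) - 1*(-3038) = (-81 + 91*(-62)*(-219)) + 3038 = (-81 + 1235598) + 3038 = 1235517 + 3038 = 1238555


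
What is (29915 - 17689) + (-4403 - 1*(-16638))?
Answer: 24461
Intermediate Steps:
(29915 - 17689) + (-4403 - 1*(-16638)) = 12226 + (-4403 + 16638) = 12226 + 12235 = 24461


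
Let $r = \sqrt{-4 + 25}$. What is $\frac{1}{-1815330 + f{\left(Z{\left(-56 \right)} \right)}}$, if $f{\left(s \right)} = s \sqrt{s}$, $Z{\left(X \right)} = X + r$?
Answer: $- \frac{1}{1815330 + i \left(56 - \sqrt{21}\right)^{\frac{3}{2}}} \approx -5.5086 \cdot 10^{-7} + 1.1188 \cdot 10^{-10} i$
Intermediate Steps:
$r = \sqrt{21} \approx 4.5826$
$Z{\left(X \right)} = X + \sqrt{21}$
$f{\left(s \right)} = s^{\frac{3}{2}}$
$\frac{1}{-1815330 + f{\left(Z{\left(-56 \right)} \right)}} = \frac{1}{-1815330 + \left(-56 + \sqrt{21}\right)^{\frac{3}{2}}}$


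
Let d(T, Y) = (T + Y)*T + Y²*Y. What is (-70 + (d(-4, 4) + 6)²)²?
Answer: 23328900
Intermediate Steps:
d(T, Y) = Y³ + T*(T + Y) (d(T, Y) = T*(T + Y) + Y³ = Y³ + T*(T + Y))
(-70 + (d(-4, 4) + 6)²)² = (-70 + (((-4)² + 4³ - 4*4) + 6)²)² = (-70 + ((16 + 64 - 16) + 6)²)² = (-70 + (64 + 6)²)² = (-70 + 70²)² = (-70 + 4900)² = 4830² = 23328900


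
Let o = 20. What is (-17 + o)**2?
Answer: 9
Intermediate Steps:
(-17 + o)**2 = (-17 + 20)**2 = 3**2 = 9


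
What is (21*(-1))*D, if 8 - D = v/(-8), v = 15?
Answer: -1659/8 ≈ -207.38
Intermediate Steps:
D = 79/8 (D = 8 - 15/(-8) = 8 - 15*(-1)/8 = 8 - 1*(-15/8) = 8 + 15/8 = 79/8 ≈ 9.8750)
(21*(-1))*D = (21*(-1))*(79/8) = -21*79/8 = -1659/8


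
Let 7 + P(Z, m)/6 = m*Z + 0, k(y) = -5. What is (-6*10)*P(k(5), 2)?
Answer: 6120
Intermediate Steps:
P(Z, m) = -42 + 6*Z*m (P(Z, m) = -42 + 6*(m*Z + 0) = -42 + 6*(Z*m + 0) = -42 + 6*(Z*m) = -42 + 6*Z*m)
(-6*10)*P(k(5), 2) = (-6*10)*(-42 + 6*(-5)*2) = -60*(-42 - 60) = -60*(-102) = 6120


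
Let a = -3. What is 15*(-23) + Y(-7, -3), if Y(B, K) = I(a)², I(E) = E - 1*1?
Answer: -329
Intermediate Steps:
I(E) = -1 + E (I(E) = E - 1 = -1 + E)
Y(B, K) = 16 (Y(B, K) = (-1 - 3)² = (-4)² = 16)
15*(-23) + Y(-7, -3) = 15*(-23) + 16 = -345 + 16 = -329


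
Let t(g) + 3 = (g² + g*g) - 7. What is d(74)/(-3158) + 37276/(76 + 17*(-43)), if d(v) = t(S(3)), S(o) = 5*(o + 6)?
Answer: -60181904/1034245 ≈ -58.189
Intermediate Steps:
S(o) = 30 + 5*o (S(o) = 5*(6 + o) = 30 + 5*o)
t(g) = -10 + 2*g² (t(g) = -3 + ((g² + g*g) - 7) = -3 + ((g² + g²) - 7) = -3 + (2*g² - 7) = -3 + (-7 + 2*g²) = -10 + 2*g²)
d(v) = 4040 (d(v) = -10 + 2*(30 + 5*3)² = -10 + 2*(30 + 15)² = -10 + 2*45² = -10 + 2*2025 = -10 + 4050 = 4040)
d(74)/(-3158) + 37276/(76 + 17*(-43)) = 4040/(-3158) + 37276/(76 + 17*(-43)) = 4040*(-1/3158) + 37276/(76 - 731) = -2020/1579 + 37276/(-655) = -2020/1579 + 37276*(-1/655) = -2020/1579 - 37276/655 = -60181904/1034245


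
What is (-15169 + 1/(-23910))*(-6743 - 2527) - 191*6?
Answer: 112070541057/797 ≈ 1.4062e+8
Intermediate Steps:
(-15169 + 1/(-23910))*(-6743 - 2527) - 191*6 = (-15169 - 1/23910)*(-9270) - 1146 = -362690791/23910*(-9270) - 1146 = 112071454419/797 - 1146 = 112070541057/797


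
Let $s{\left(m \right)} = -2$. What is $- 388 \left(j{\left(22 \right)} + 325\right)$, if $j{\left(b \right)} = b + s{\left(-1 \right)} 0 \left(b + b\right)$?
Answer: $-134636$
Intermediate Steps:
$j{\left(b \right)} = b$ ($j{\left(b \right)} = b - 2 \cdot 0 \left(b + b\right) = b - 2 \cdot 0 \cdot 2 b = b - 0 = b + 0 = b$)
$- 388 \left(j{\left(22 \right)} + 325\right) = - 388 \left(22 + 325\right) = \left(-388\right) 347 = -134636$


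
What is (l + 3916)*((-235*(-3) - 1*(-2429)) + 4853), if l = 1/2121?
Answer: 9476960017/303 ≈ 3.1277e+7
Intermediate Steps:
l = 1/2121 ≈ 0.00047148
(l + 3916)*((-235*(-3) - 1*(-2429)) + 4853) = (1/2121 + 3916)*((-235*(-3) - 1*(-2429)) + 4853) = 8305837*((705 + 2429) + 4853)/2121 = 8305837*(3134 + 4853)/2121 = (8305837/2121)*7987 = 9476960017/303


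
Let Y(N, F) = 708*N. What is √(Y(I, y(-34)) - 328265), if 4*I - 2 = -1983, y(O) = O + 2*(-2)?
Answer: I*√678902 ≈ 823.96*I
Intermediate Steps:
y(O) = -4 + O (y(O) = O - 4 = -4 + O)
I = -1981/4 (I = ½ + (¼)*(-1983) = ½ - 1983/4 = -1981/4 ≈ -495.25)
√(Y(I, y(-34)) - 328265) = √(708*(-1981/4) - 328265) = √(-350637 - 328265) = √(-678902) = I*√678902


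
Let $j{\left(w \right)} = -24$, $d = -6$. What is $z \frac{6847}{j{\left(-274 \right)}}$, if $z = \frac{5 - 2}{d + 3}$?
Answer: $\frac{6847}{24} \approx 285.29$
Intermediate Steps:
$z = -1$ ($z = \frac{5 - 2}{-6 + 3} = \frac{3}{-3} = 3 \left(- \frac{1}{3}\right) = -1$)
$z \frac{6847}{j{\left(-274 \right)}} = - \frac{6847}{-24} = - \frac{6847 \left(-1\right)}{24} = \left(-1\right) \left(- \frac{6847}{24}\right) = \frac{6847}{24}$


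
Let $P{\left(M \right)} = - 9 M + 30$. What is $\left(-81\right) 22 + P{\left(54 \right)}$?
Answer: $-2238$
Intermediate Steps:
$P{\left(M \right)} = 30 - 9 M$
$\left(-81\right) 22 + P{\left(54 \right)} = \left(-81\right) 22 + \left(30 - 486\right) = -1782 + \left(30 - 486\right) = -1782 - 456 = -2238$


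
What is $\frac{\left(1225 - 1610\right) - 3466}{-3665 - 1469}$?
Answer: $\frac{3851}{5134} \approx 0.7501$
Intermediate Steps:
$\frac{\left(1225 - 1610\right) - 3466}{-3665 - 1469} = \frac{-385 - 3466}{-5134} = \left(-3851\right) \left(- \frac{1}{5134}\right) = \frac{3851}{5134}$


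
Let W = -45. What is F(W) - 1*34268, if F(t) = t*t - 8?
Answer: -32251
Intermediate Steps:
F(t) = -8 + t**2 (F(t) = t**2 - 8 = -8 + t**2)
F(W) - 1*34268 = (-8 + (-45)**2) - 1*34268 = (-8 + 2025) - 34268 = 2017 - 34268 = -32251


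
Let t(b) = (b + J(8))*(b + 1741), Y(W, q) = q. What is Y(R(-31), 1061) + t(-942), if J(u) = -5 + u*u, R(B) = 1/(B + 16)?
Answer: -704456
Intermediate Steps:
R(B) = 1/(16 + B)
J(u) = -5 + u²
t(b) = (59 + b)*(1741 + b) (t(b) = (b + (-5 + 8²))*(b + 1741) = (b + (-5 + 64))*(1741 + b) = (b + 59)*(1741 + b) = (59 + b)*(1741 + b))
Y(R(-31), 1061) + t(-942) = 1061 + (102719 + (-942)² + 1800*(-942)) = 1061 + (102719 + 887364 - 1695600) = 1061 - 705517 = -704456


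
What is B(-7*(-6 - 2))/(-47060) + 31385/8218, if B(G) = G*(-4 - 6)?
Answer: 74079009/19336954 ≈ 3.8310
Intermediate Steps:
B(G) = -10*G (B(G) = G*(-10) = -10*G)
B(-7*(-6 - 2))/(-47060) + 31385/8218 = -(-70)*(-6 - 2)/(-47060) + 31385/8218 = -(-70)*(-8)*(-1/47060) + 31385*(1/8218) = -10*56*(-1/47060) + 31385/8218 = -560*(-1/47060) + 31385/8218 = 28/2353 + 31385/8218 = 74079009/19336954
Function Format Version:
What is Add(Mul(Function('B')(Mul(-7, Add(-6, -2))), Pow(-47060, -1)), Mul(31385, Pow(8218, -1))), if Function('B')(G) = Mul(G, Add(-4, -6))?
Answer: Rational(74079009, 19336954) ≈ 3.8310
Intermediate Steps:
Function('B')(G) = Mul(-10, G) (Function('B')(G) = Mul(G, -10) = Mul(-10, G))
Add(Mul(Function('B')(Mul(-7, Add(-6, -2))), Pow(-47060, -1)), Mul(31385, Pow(8218, -1))) = Add(Mul(Mul(-10, Mul(-7, Add(-6, -2))), Pow(-47060, -1)), Mul(31385, Pow(8218, -1))) = Add(Mul(Mul(-10, Mul(-7, -8)), Rational(-1, 47060)), Mul(31385, Rational(1, 8218))) = Add(Mul(Mul(-10, 56), Rational(-1, 47060)), Rational(31385, 8218)) = Add(Mul(-560, Rational(-1, 47060)), Rational(31385, 8218)) = Add(Rational(28, 2353), Rational(31385, 8218)) = Rational(74079009, 19336954)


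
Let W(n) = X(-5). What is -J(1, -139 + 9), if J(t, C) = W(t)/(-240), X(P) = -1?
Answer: -1/240 ≈ -0.0041667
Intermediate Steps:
W(n) = -1
J(t, C) = 1/240 (J(t, C) = -1/(-240) = -1*(-1/240) = 1/240)
-J(1, -139 + 9) = -1*1/240 = -1/240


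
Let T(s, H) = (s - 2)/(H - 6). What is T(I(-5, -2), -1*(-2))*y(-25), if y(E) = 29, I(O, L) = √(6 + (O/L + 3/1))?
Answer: 29/2 - 29*√46/8 ≈ -10.086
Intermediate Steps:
I(O, L) = √(9 + O/L) (I(O, L) = √(6 + (O/L + 3*1)) = √(6 + (O/L + 3)) = √(6 + (3 + O/L)) = √(9 + O/L))
T(s, H) = (-2 + s)/(-6 + H)
T(I(-5, -2), -1*(-2))*y(-25) = ((-2 + √(9 - 5/(-2)))/(-6 - 1*(-2)))*29 = ((-2 + √(9 - 5*(-½)))/(-6 + 2))*29 = ((-2 + √(9 + 5/2))/(-4))*29 = -(-2 + √(23/2))/4*29 = -(-2 + √46/2)/4*29 = (½ - √46/8)*29 = 29/2 - 29*√46/8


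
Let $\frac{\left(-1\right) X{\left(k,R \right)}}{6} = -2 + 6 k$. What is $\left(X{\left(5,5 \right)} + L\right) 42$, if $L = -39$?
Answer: $-8694$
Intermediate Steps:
$X{\left(k,R \right)} = 12 - 36 k$ ($X{\left(k,R \right)} = - 6 \left(-2 + 6 k\right) = 12 - 36 k$)
$\left(X{\left(5,5 \right)} + L\right) 42 = \left(\left(12 - 180\right) - 39\right) 42 = \left(-168 - 39\right) 42 = \left(-207\right) 42 = -8694$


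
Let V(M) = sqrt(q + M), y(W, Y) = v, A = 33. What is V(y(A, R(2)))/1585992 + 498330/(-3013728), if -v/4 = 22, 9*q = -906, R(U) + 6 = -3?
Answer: -83055/502288 + I*sqrt(1698)/4757976 ≈ -0.16535 + 8.6606e-6*I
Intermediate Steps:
R(U) = -9 (R(U) = -6 - 3 = -9)
q = -302/3 (q = (1/9)*(-906) = -302/3 ≈ -100.67)
v = -88 (v = -4*22 = -88)
y(W, Y) = -88
V(M) = sqrt(-302/3 + M)
V(y(A, R(2)))/1585992 + 498330/(-3013728) = (sqrt(-906 + 9*(-88))/3)/1585992 + 498330/(-3013728) = (sqrt(-906 - 792)/3)*(1/1585992) + 498330*(-1/3013728) = (sqrt(-1698)/3)*(1/1585992) - 83055/502288 = ((I*sqrt(1698))/3)*(1/1585992) - 83055/502288 = (I*sqrt(1698)/3)*(1/1585992) - 83055/502288 = I*sqrt(1698)/4757976 - 83055/502288 = -83055/502288 + I*sqrt(1698)/4757976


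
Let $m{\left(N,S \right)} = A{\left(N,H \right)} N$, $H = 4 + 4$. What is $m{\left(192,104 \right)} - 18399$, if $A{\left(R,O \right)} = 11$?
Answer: $-16287$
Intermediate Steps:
$H = 8$
$m{\left(N,S \right)} = 11 N$
$m{\left(192,104 \right)} - 18399 = 11 \cdot 192 - 18399 = 2112 - 18399 = -16287$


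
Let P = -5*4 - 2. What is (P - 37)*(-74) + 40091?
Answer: 44457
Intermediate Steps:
P = -22 (P = -20 - 2 = -22)
(P - 37)*(-74) + 40091 = (-22 - 37)*(-74) + 40091 = -59*(-74) + 40091 = 4366 + 40091 = 44457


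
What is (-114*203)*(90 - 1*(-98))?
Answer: -4350696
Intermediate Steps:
(-114*203)*(90 - 1*(-98)) = -23142*(90 + 98) = -23142*188 = -4350696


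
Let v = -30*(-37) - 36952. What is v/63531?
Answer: -35842/63531 ≈ -0.56417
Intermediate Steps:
v = -35842 (v = 1110 - 36952 = -35842)
v/63531 = -35842/63531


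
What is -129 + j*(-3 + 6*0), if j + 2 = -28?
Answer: -39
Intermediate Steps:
j = -30 (j = -2 - 28 = -30)
-129 + j*(-3 + 6*0) = -129 - 30*(-3 + 6*0) = -129 - 30*(-3 + 0) = -129 - 30*(-3) = -129 + 90 = -39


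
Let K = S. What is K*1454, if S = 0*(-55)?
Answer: 0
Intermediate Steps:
S = 0
K = 0
K*1454 = 0*1454 = 0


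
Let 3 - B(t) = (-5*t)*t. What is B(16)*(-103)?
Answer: -132149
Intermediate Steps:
B(t) = 3 + 5*t² (B(t) = 3 - (-5*t)*t = 3 - (-5)*t² = 3 + 5*t²)
B(16)*(-103) = (3 + 5*16²)*(-103) = (3 + 5*256)*(-103) = (3 + 1280)*(-103) = 1283*(-103) = -132149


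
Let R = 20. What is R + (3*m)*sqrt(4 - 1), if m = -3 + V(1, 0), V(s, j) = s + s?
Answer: 20 - 3*sqrt(3) ≈ 14.804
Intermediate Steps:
V(s, j) = 2*s
m = -1 (m = -3 + 2*1 = -3 + 2 = -1)
R + (3*m)*sqrt(4 - 1) = 20 + (3*(-1))*sqrt(4 - 1) = 20 - 3*sqrt(3)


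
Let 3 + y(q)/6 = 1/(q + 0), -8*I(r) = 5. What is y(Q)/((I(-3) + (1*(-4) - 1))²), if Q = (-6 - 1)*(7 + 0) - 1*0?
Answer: -18944/33075 ≈ -0.57276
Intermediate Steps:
I(r) = -5/8 (I(r) = -⅛*5 = -5/8)
Q = -49 (Q = -7*7 + 0 = -49 + 0 = -49)
y(q) = -18 + 6/q (y(q) = -18 + 6/(q + 0) = -18 + 6/q)
y(Q)/((I(-3) + (1*(-4) - 1))²) = (-18 + 6/(-49))/((-5/8 + (1*(-4) - 1))²) = (-18 + 6*(-1/49))/((-5/8 + (-4 - 1))²) = (-18 - 6/49)/((-5/8 - 5)²) = -888/(49*((-45/8)²)) = -888/(49*2025/64) = -888/49*64/2025 = -18944/33075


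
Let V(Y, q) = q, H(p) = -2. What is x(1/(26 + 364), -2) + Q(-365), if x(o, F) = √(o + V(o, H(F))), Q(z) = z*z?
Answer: 133225 + I*√303810/390 ≈ 1.3323e+5 + 1.4133*I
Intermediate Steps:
Q(z) = z²
x(o, F) = √(-2 + o) (x(o, F) = √(o - 2) = √(-2 + o))
x(1/(26 + 364), -2) + Q(-365) = √(-2 + 1/(26 + 364)) + (-365)² = √(-2 + 1/390) + 133225 = √(-779/390) + 133225 = I*√303810/390 + 133225 = 133225 + I*√303810/390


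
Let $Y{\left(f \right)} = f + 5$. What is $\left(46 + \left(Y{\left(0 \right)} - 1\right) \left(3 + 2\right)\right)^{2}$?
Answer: $4356$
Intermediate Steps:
$Y{\left(f \right)} = 5 + f$
$\left(46 + \left(Y{\left(0 \right)} - 1\right) \left(3 + 2\right)\right)^{2} = \left(46 + \left(\left(5 + 0\right) - 1\right) \left(3 + 2\right)\right)^{2} = \left(46 + \left(5 + \left(-2 + 1\right)\right) 5\right)^{2} = \left(46 + \left(5 - 1\right) 5\right)^{2} = \left(46 + 4 \cdot 5\right)^{2} = \left(46 + 20\right)^{2} = 66^{2} = 4356$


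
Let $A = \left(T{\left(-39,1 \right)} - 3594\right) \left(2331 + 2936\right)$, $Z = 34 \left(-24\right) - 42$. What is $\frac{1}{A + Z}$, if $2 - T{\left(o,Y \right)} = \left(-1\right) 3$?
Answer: $- \frac{1}{18904121} \approx -5.2899 \cdot 10^{-8}$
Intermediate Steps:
$T{\left(o,Y \right)} = 5$ ($T{\left(o,Y \right)} = 2 - \left(-1\right) 3 = 2 - -3 = 2 + 3 = 5$)
$Z = -858$ ($Z = -816 - 42 = -858$)
$A = -18903263$ ($A = \left(5 - 3594\right) \left(2331 + 2936\right) = \left(-3589\right) 5267 = -18903263$)
$\frac{1}{A + Z} = \frac{1}{-18903263 - 858} = \frac{1}{-18904121} = - \frac{1}{18904121}$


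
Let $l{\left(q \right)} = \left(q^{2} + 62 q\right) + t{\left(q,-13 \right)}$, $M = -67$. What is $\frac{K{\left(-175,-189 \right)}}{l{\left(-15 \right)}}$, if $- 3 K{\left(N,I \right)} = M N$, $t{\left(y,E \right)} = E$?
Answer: $\frac{11725}{2154} \approx 5.4434$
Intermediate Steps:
$K{\left(N,I \right)} = \frac{67 N}{3}$ ($K{\left(N,I \right)} = - \frac{\left(-67\right) N}{3} = \frac{67 N}{3}$)
$l{\left(q \right)} = -13 + q^{2} + 62 q$ ($l{\left(q \right)} = \left(q^{2} + 62 q\right) - 13 = -13 + q^{2} + 62 q$)
$\frac{K{\left(-175,-189 \right)}}{l{\left(-15 \right)}} = \frac{\frac{67}{3} \left(-175\right)}{-13 + \left(-15\right)^{2} + 62 \left(-15\right)} = - \frac{11725}{3 \left(-13 + 225 - 930\right)} = - \frac{11725}{3 \left(-718\right)} = \left(- \frac{11725}{3}\right) \left(- \frac{1}{718}\right) = \frac{11725}{2154}$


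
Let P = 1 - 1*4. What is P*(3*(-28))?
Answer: 252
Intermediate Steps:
P = -3 (P = 1 - 4 = -3)
P*(3*(-28)) = -9*(-28) = -3*(-84) = 252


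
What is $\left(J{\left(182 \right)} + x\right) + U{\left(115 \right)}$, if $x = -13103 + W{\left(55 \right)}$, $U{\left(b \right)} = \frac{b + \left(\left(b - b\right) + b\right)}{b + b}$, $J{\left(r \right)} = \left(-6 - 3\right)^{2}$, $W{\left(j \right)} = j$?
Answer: $-12966$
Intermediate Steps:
$J{\left(r \right)} = 81$ ($J{\left(r \right)} = \left(-9\right)^{2} = 81$)
$U{\left(b \right)} = 1$ ($U{\left(b \right)} = \frac{b + \left(0 + b\right)}{2 b} = \left(b + b\right) \frac{1}{2 b} = 2 b \frac{1}{2 b} = 1$)
$x = -13048$ ($x = -13103 + 55 = -13048$)
$\left(J{\left(182 \right)} + x\right) + U{\left(115 \right)} = \left(81 - 13048\right) + 1 = -12967 + 1 = -12966$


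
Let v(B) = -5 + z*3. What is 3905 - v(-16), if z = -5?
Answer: 3925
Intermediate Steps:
v(B) = -20 (v(B) = -5 - 5*3 = -5 - 15 = -20)
3905 - v(-16) = 3905 - 1*(-20) = 3905 + 20 = 3925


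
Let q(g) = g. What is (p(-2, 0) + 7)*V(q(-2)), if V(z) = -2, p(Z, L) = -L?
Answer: -14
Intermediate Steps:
(p(-2, 0) + 7)*V(q(-2)) = (-1*0 + 7)*(-2) = (0 + 7)*(-2) = 7*(-2) = -14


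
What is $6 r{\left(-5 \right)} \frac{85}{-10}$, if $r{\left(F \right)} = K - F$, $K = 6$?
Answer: $-561$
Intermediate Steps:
$r{\left(F \right)} = 6 - F$
$6 r{\left(-5 \right)} \frac{85}{-10} = 6 \left(6 - -5\right) \frac{85}{-10} = 6 \left(6 + 5\right) 85 \left(- \frac{1}{10}\right) = 6 \cdot 11 \left(- \frac{17}{2}\right) = 66 \left(- \frac{17}{2}\right) = -561$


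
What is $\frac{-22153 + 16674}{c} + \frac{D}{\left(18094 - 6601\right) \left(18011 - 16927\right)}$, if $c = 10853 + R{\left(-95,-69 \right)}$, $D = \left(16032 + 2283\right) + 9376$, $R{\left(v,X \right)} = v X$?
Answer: $- \frac{16944398605}{54219009024} \approx -0.31252$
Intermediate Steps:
$R{\left(v,X \right)} = X v$
$D = 27691$ ($D = 18315 + 9376 = 27691$)
$c = 17408$ ($c = 10853 - -6555 = 10853 + 6555 = 17408$)
$\frac{-22153 + 16674}{c} + \frac{D}{\left(18094 - 6601\right) \left(18011 - 16927\right)} = \frac{-22153 + 16674}{17408} + \frac{27691}{\left(18094 - 6601\right) \left(18011 - 16927\right)} = \left(-5479\right) \frac{1}{17408} + \frac{27691}{11493 \cdot 1084} = - \frac{5479}{17408} + \frac{27691}{12458412} = - \frac{16944398605}{54219009024}$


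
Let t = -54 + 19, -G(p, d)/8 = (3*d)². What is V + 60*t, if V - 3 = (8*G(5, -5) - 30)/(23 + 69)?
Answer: -103677/46 ≈ -2253.8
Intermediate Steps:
G(p, d) = -72*d² (G(p, d) = -8*9*d² = -72*d²)
t = -35
V = -7077/46 (V = 3 + (8*(-72*(-5)²) - 30)/(23 + 69) = 3 + (8*(-72*25) - 30)/92 = 3 + (8*(-1800) - 30)*(1/92) = 3 + (-14400 - 30)*(1/92) = 3 - 14430*1/92 = 3 - 7215/46 = -7077/46 ≈ -153.85)
V + 60*t = -7077/46 + 60*(-35) = -7077/46 - 2100 = -103677/46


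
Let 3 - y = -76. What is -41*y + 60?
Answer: -3179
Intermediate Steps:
y = 79 (y = 3 - 1*(-76) = 3 + 76 = 79)
-41*y + 60 = -41*79 + 60 = -3239 + 60 = -3179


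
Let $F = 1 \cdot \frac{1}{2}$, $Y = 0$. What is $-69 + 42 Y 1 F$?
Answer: $-69$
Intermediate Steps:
$F = \frac{1}{2}$ ($F = 1 \cdot \frac{1}{2} = \frac{1}{2} \approx 0.5$)
$-69 + 42 Y 1 F = -69 + 42 \cdot 0 \cdot 1 \cdot \frac{1}{2} = -69 + 42 \cdot 0 \cdot \frac{1}{2} = -69 + 42 \cdot 0 = -69 + 0 = -69$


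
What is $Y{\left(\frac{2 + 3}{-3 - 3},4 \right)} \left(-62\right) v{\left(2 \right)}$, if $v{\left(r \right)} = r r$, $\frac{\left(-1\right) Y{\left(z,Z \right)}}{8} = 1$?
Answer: $1984$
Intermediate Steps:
$Y{\left(z,Z \right)} = -8$ ($Y{\left(z,Z \right)} = \left(-8\right) 1 = -8$)
$v{\left(r \right)} = r^{2}$
$Y{\left(\frac{2 + 3}{-3 - 3},4 \right)} \left(-62\right) v{\left(2 \right)} = \left(-8\right) \left(-62\right) 2^{2} = 496 \cdot 4 = 1984$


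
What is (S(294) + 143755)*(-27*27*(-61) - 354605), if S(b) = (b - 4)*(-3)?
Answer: -44313782360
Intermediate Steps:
S(b) = 12 - 3*b (S(b) = (-4 + b)*(-3) = 12 - 3*b)
(S(294) + 143755)*(-27*27*(-61) - 354605) = ((12 - 3*294) + 143755)*(-27*27*(-61) - 354605) = ((12 - 882) + 143755)*(-729*(-61) - 354605) = (-870 + 143755)*(44469 - 354605) = 142885*(-310136) = -44313782360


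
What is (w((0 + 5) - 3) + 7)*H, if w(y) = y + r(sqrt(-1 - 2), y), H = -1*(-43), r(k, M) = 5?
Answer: 602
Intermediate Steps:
H = 43
w(y) = 5 + y (w(y) = y + 5 = 5 + y)
(w((0 + 5) - 3) + 7)*H = ((5 + ((0 + 5) - 3)) + 7)*43 = ((5 + (5 - 3)) + 7)*43 = ((5 + 2) + 7)*43 = (7 + 7)*43 = 14*43 = 602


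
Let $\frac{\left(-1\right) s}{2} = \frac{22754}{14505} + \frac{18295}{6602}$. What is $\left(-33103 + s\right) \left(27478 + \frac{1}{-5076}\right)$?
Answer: $- \frac{110565899423768773573}{121521990690} \approx -9.0984 \cdot 10^{8}$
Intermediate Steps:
$s = - \frac{415590883}{47881005}$ ($s = - 2 \left(\frac{22754}{14505} + \frac{18295}{6602}\right) = \left(-2\right) \frac{415590883}{95762010} = - \frac{415590883}{47881005} \approx -8.6797$)
$\left(-33103 + s\right) \left(27478 + \frac{1}{-5076}\right) = \left(-33103 - \frac{415590883}{47881005}\right) \left(27478 + \frac{1}{-5076}\right) = - \frac{1585420499398 \left(27478 - \frac{1}{5076}\right)}{47881005} = \left(- \frac{1585420499398}{47881005}\right) \frac{139478327}{5076} = - \frac{110565899423768773573}{121521990690}$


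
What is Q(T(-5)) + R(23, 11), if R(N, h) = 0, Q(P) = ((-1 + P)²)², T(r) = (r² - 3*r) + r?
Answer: 1336336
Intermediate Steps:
T(r) = r² - 2*r
Q(P) = (-1 + P)⁴
Q(T(-5)) + R(23, 11) = (-1 - 5*(-2 - 5))⁴ + 0 = (-1 - 5*(-7))⁴ + 0 = (-1 + 35)⁴ + 0 = 34⁴ + 0 = 1336336 + 0 = 1336336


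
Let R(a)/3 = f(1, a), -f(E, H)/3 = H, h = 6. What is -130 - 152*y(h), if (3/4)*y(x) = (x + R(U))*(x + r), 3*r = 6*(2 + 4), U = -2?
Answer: -87682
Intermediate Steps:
f(E, H) = -3*H
R(a) = -9*a (R(a) = 3*(-3*a) = -9*a)
r = 12 (r = (6*(2 + 4))/3 = (6*6)/3 = (⅓)*36 = 12)
y(x) = 4*(12 + x)*(18 + x)/3 (y(x) = 4*((x - 9*(-2))*(x + 12))/3 = 4*((x + 18)*(12 + x))/3 = 4*((18 + x)*(12 + x))/3 = 4*((12 + x)*(18 + x))/3 = 4*(12 + x)*(18 + x)/3)
-130 - 152*y(h) = -130 - 152*(288 + 40*6 + (4/3)*6²) = -130 - 152*(288 + 240 + (4/3)*36) = -130 - 152*(288 + 240 + 48) = -130 - 152*576 = -130 - 87552 = -87682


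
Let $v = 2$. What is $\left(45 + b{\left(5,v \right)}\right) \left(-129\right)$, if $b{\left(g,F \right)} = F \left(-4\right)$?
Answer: $-4773$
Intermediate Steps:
$b{\left(g,F \right)} = - 4 F$
$\left(45 + b{\left(5,v \right)}\right) \left(-129\right) = \left(45 - 8\right) \left(-129\right) = 37 \left(-129\right) = -4773$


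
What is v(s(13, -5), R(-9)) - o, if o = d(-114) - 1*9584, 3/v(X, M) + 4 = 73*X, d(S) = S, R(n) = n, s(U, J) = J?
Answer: 1192853/123 ≈ 9698.0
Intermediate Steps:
v(X, M) = 3/(-4 + 73*X)
o = -9698 (o = -114 - 1*9584 = -114 - 9584 = -9698)
v(s(13, -5), R(-9)) - o = 3/(-4 + 73*(-5)) - 1*(-9698) = 3/(-4 - 365) + 9698 = 3/(-369) + 9698 = 3*(-1/369) + 9698 = -1/123 + 9698 = 1192853/123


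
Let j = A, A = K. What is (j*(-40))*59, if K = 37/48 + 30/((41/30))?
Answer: -13191515/246 ≈ -53624.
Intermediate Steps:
K = 44717/1968 (K = 37*(1/48) + 30/((41*(1/30))) = 37/48 + 30/(41/30) = 37/48 + 30*(30/41) = 37/48 + 900/41 = 44717/1968 ≈ 22.722)
A = 44717/1968 ≈ 22.722
j = 44717/1968 ≈ 22.722
(j*(-40))*59 = ((44717/1968)*(-40))*59 = -223585/246*59 = -13191515/246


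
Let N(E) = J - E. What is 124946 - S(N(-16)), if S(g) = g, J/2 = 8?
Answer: 124914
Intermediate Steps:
J = 16 (J = 2*8 = 16)
N(E) = 16 - E
124946 - S(N(-16)) = 124946 - (16 - 1*(-16)) = 124946 - (16 + 16) = 124946 - 1*32 = 124946 - 32 = 124914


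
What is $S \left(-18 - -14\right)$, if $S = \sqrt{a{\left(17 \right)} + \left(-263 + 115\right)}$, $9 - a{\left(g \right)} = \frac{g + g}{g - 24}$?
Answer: $- \frac{4 i \sqrt{6573}}{7} \approx - 46.328 i$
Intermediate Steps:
$a{\left(g \right)} = 9 - \frac{2 g}{-24 + g}$ ($a{\left(g \right)} = 9 - \frac{g + g}{g - 24} = 9 - \frac{2 g}{-24 + g}$)
$S = \frac{i \sqrt{6573}}{7}$ ($S = \sqrt{\frac{-216 + 7 \cdot 17}{-24 + 17} + \left(-263 + 115\right)} = \sqrt{\frac{-216 + 119}{-7} - 148} = \sqrt{\left(- \frac{1}{7}\right) \left(-97\right) - 148} = \sqrt{\frac{97}{7} - 148} = \sqrt{- \frac{939}{7}} = \frac{i \sqrt{6573}}{7} \approx 11.582 i$)
$S \left(-18 - -14\right) = \frac{i \sqrt{6573}}{7} \left(-18 - -14\right) = \frac{i \sqrt{6573}}{7} \left(-18 + 14\right) = \frac{i \sqrt{6573}}{7} \left(-4\right) = - \frac{4 i \sqrt{6573}}{7}$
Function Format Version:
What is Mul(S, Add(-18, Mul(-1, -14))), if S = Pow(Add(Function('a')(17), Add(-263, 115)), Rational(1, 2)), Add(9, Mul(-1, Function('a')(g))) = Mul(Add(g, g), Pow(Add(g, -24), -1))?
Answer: Mul(Rational(-4, 7), I, Pow(6573, Rational(1, 2))) ≈ Mul(-46.328, I)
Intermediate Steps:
Function('a')(g) = Add(9, Mul(-2, g, Pow(Add(-24, g), -1))) (Function('a')(g) = Add(9, Mul(-1, Mul(Add(g, g), Pow(Add(g, -24), -1)))) = Add(9, Mul(-1, Mul(Mul(2, g), Pow(Add(-24, g), -1)))) = Add(9, Mul(-1, Mul(2, g, Pow(Add(-24, g), -1)))) = Add(9, Mul(-2, g, Pow(Add(-24, g), -1))))
S = Mul(Rational(1, 7), I, Pow(6573, Rational(1, 2))) (S = Pow(Add(Mul(Pow(Add(-24, 17), -1), Add(-216, Mul(7, 17))), Add(-263, 115)), Rational(1, 2)) = Pow(Add(Mul(Pow(-7, -1), Add(-216, 119)), -148), Rational(1, 2)) = Pow(Add(Mul(Rational(-1, 7), -97), -148), Rational(1, 2)) = Pow(Add(Rational(97, 7), -148), Rational(1, 2)) = Pow(Rational(-939, 7), Rational(1, 2)) = Mul(Rational(1, 7), I, Pow(6573, Rational(1, 2))) ≈ Mul(11.582, I))
Mul(S, Add(-18, Mul(-1, -14))) = Mul(Mul(Rational(1, 7), I, Pow(6573, Rational(1, 2))), Add(-18, Mul(-1, -14))) = Mul(Mul(Rational(1, 7), I, Pow(6573, Rational(1, 2))), Add(-18, 14)) = Mul(Mul(Rational(1, 7), I, Pow(6573, Rational(1, 2))), -4) = Mul(Rational(-4, 7), I, Pow(6573, Rational(1, 2)))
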